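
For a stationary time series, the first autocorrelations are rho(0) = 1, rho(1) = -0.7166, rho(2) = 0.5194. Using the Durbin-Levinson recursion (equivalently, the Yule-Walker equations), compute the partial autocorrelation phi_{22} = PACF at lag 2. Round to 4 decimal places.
\phi_{22} = 0.0121

The PACF at lag k is phi_{kk}, the last component of the solution
to the Yule-Walker system G_k phi = r_k where
  (G_k)_{ij} = rho(|i - j|), (r_k)_i = rho(i), i,j = 1..k.
Equivalently, Durbin-Levinson gives phi_{kk} iteratively:
  phi_{11} = rho(1)
  phi_{kk} = [rho(k) - sum_{j=1..k-1} phi_{k-1,j} rho(k-j)]
            / [1 - sum_{j=1..k-1} phi_{k-1,j} rho(j)],
  phi_{k,j} = phi_{k-1,j} - phi_{kk} phi_{k-1,k-j},  j = 1..k-1.
Step k = 1:
  phi_11 = rho(1) = -0.7166.
Step k = 2:
  phi_22 = [rho(2) - phi_11 rho(1)] / [1 - phi_11 rho(1)] = [0.5194 - (-0.7166)(-0.7166)] / [1 - (-0.7166)(-0.7166)]
         = 0.00588444 / 0.48648444 = 0.0121.
Therefore phi_{22} = 0.0121.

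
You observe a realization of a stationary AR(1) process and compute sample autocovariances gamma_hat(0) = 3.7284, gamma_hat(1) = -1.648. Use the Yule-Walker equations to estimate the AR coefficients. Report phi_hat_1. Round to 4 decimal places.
\hat\phi_{1} = -0.4420

The Yule-Walker equations for an AR(p) process read, in matrix form,
  Gamma_p phi = r_p,   with   (Gamma_p)_{ij} = gamma(|i - j|),
                       (r_p)_i = gamma(i),   i,j = 1..p.
Substitute the sample gammas (Toeplitz matrix and right-hand side of size 1):
  Gamma_p = [[3.7284]]
  r_p     = [-1.648]
With p = 1 this is the single equation gamma(0) phi_1 = gamma(1):
  phi_hat_1 = gamma(1) / gamma(0) = -1.648 / 3.7284 = -0.4420.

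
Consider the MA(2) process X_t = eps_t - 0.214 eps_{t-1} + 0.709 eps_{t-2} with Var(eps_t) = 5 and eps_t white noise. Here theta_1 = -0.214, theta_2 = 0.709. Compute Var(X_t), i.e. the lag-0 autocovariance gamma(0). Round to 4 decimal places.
\gamma(0) = 7.7424

For an MA(q) process X_t = eps_t + sum_i theta_i eps_{t-i} with
Var(eps_t) = sigma^2, the variance is
  gamma(0) = sigma^2 * (1 + sum_i theta_i^2).
  sum_i theta_i^2 = (-0.214)^2 + (0.709)^2 = 0.045796 + 0.502681 = 0.548477.
  gamma(0) = 5 * (1 + 0.548477) = 5 * 1.548477 = 7.742385, which rounds to 7.7424.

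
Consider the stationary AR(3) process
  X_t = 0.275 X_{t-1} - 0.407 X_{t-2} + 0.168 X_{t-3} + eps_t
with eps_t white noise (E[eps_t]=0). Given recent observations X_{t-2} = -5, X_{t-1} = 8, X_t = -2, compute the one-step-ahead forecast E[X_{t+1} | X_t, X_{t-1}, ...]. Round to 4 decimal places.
E[X_{t+1} \mid \mathcal F_t] = -4.6460

For an AR(p) model X_t = c + sum_i phi_i X_{t-i} + eps_t, the
one-step-ahead conditional mean is
  E[X_{t+1} | X_t, ...] = c + sum_i phi_i X_{t+1-i}.
Substitute known values:
  E[X_{t+1} | ...] = (0.275) * (-2) + (-0.407) * (8) + (0.168) * (-5)
                   = -4.6460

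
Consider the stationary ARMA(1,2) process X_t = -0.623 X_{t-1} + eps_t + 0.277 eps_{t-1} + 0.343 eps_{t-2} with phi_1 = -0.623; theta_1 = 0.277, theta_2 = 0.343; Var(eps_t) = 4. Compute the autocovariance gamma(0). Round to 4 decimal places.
\gamma(0) = 6.5184

Multiply the model equation by X_{t-k} and take expectations. With theta_0 = psi_0 = 1 and psi_j the MA(infinity) weights, this gives
  gamma(k) - sum_i phi_i gamma(k-i) = c_k,
  c_k = sigma^2 * sum_{j=k..q} theta_j psi_{j-k}   (c_k = 0 for k > q),
using gamma(-m) = gamma(m).
psi-weights needed (psi_j = theta_j + sum_i phi_i psi_{j-i}):
  psi_1 = theta_1 + phi_1 = 0.277 + (-0.623) = -0.346
  psi_2 = theta_2 + phi_1 psi_1 = 0.343 + (-0.623)(-0.346) = 0.558558
Right-hand sides:
  c_0 = sigma^2 (1 + theta_1 psi_1 + theta_2 psi_2) = 4 * (1 + (0.277)(-0.346) + (0.343)(0.558558)) = 4 * 1.095743 = 4.382974
  c_1 = sigma^2 (theta_1 + theta_2 psi_1) = 4 * (0.277 + (0.343)(-0.346)) = 0.633288
  c_2 = sigma^2 theta_2 = 4 * (0.343) = 1.372
Equations for k = 0 and k = 1 (AR order 1):
  gamma(0) = phi_1 gamma(1) + c_0
  gamma(1) = phi_1 gamma(0) + c_1
Substituting the second into the first: gamma(0) (1 - phi_1^2) = c_0 + phi_1 c_1, so
  gamma(0) = (c_0 + phi_1 c_1) / (1 - phi_1^2) = (4.382974 + (-0.623)(0.633288)) / (1 - (-0.623)^2) = 3.988435 / 0.611871 = 6.518425.
Therefore gamma(0) = 6.5184 (to 4 decimal places).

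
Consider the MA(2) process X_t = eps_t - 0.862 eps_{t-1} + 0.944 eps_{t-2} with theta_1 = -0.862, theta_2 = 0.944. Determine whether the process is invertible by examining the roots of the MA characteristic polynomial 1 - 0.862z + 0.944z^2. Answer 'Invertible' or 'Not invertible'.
\text{Invertible}

The MA(q) characteristic polynomial is P(z) = 1 - 0.862z + 0.944z^2.
Invertibility requires all roots to lie outside the unit circle, i.e. |z| > 1 for every root.
Set 1 + (-0.862) z + (0.944) z^2 = 0, i.e. a z^2 + b z + c = 0 with a = 0.944, b = -0.862, c = 1.
Discriminant D = b^2 - 4ac = (-0.862)^2 - 4*(0.944)*1 = 0.743044 - (3.776) = -3.032956.
D < 0, so the roots are the complex-conjugate pair z = (-b +/- i sqrt(-D)) / (2a) = 0.4566 +/- 0.9224i.
For a conjugate pair |z|^2 = z * conj(z) = (product of roots) = c/a = 1/(0.944) = 1.059322, so |z| = sqrt(1.059322) = 1.0292 for both roots.
Moduli of all roots: 1.0292, 1.0292.
All moduli strictly greater than 1? Yes.
Verdict: Invertible.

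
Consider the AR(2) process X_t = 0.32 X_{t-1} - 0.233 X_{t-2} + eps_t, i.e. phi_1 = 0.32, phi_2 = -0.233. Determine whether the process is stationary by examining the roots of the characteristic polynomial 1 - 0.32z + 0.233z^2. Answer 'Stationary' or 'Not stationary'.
\text{Stationary}

The AR(p) characteristic polynomial is P(z) = 1 - 0.32z + 0.233z^2.
Stationarity requires all roots to lie outside the unit circle, i.e. |z| > 1 for every root.
Set 1 + (-0.32) z + (0.233) z^2 = 0, i.e. a z^2 + b z + c = 0 with a = 0.233, b = -0.32, c = 1.
Discriminant D = b^2 - 4ac = (-0.32)^2 - 4*(0.233)*1 = 0.1024 - (0.932) = -0.8296.
D < 0, so the roots are the complex-conjugate pair z = (-b +/- i sqrt(-D)) / (2a) = 0.6867 +/- 1.9546i.
For a conjugate pair |z|^2 = z * conj(z) = (product of roots) = c/a = 1/(0.233) = 4.291845, so |z| = sqrt(4.291845) = 2.0717 for both roots.
Moduli of all roots: 2.0717, 2.0717.
All moduli strictly greater than 1? Yes.
Verdict: Stationary.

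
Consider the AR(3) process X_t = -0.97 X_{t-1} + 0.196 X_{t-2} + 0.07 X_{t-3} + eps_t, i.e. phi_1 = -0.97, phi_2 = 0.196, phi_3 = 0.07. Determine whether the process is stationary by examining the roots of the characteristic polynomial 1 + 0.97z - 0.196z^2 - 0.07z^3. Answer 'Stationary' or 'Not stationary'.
\text{Not stationary}

The AR(p) characteristic polynomial is P(z) = 1 + 0.97z - 0.196z^2 - 0.07z^3.
Stationarity requires all roots to lie outside the unit circle, i.e. |z| > 1 for every root.
Degree 3: look for a simple real root z0 first, then factor out (1 - z/z0) and solve the remaining quadratic.
Testing z0 = -5: P(-5) = 1 + (0.97)(-5) + (-0.196)(-5)^2 + (-0.07)(-5)^3
  = 1 + (-4.85) + (-4.9) + (8.75) = 0.  So z_0 = -5 is a root, |z_0| = 5.
Divide out the factor (1 + 0.2 z) = (1 - z/z0) (since 1/z0 = -0.2):
  P(z) = (1 + 0.2 z)(1 + (0.77) z + (-0.35) z^2)
  [check: z-coef 0.77 - (-0.2) = 0.97; z^2-coef -0.35 - (-0.2)(0.77) = -0.196; z^3-coef -(-0.2)(-0.35) = -0.07.]
Remaining roots from the quadratic factor 1 + (0.77) z + (-0.35) z^2:
  Set 1 + (0.77) z + (-0.35) z^2 = 0, i.e. a z^2 + b z + c = 0 with a = -0.35, b = 0.77, c = 1.
  Discriminant D = b^2 - 4ac = (0.77)^2 - 4*(-0.35)*1 = 0.5929 - (-1.4) = 1.9929.
  D >= 0, so the roots are real: z = (-b +/- sqrt(D)) / (2a) = (-0.77 +/- 1.411701) / (-0.7).
    z_1 = (-0.77 + 1.411701) / (-0.7) = -0.9167,   |z_1| = 0.9167.
    z_2 = (-0.77 - 1.411701) / (-0.7) = 3.1167,   |z_2| = 3.1167.
Moduli of all roots: 5.0000, 0.9167, 3.1167.
All moduli strictly greater than 1? No.
Verdict: Not stationary.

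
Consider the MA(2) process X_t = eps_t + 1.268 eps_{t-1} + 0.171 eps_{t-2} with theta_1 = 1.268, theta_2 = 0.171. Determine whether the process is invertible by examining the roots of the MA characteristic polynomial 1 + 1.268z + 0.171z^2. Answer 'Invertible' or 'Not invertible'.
\text{Not invertible}

The MA(q) characteristic polynomial is P(z) = 1 + 1.268z + 0.171z^2.
Invertibility requires all roots to lie outside the unit circle, i.e. |z| > 1 for every root.
Set 1 + (1.268) z + (0.171) z^2 = 0, i.e. a z^2 + b z + c = 0 with a = 0.171, b = 1.268, c = 1.
Discriminant D = b^2 - 4ac = (1.268)^2 - 4*(0.171)*1 = 1.607824 - (0.684) = 0.923824.
D >= 0, so the roots are real: z = (-b +/- sqrt(D)) / (2a) = (-1.268 +/- 0.961158) / (0.342).
  z_1 = (-1.268 + 0.961158) / (0.342) = -0.8972,   |z_1| = 0.8972.
  z_2 = (-1.268 - 0.961158) / (0.342) = -6.518,   |z_2| = 6.518.
Moduli of all roots: 0.8972, 6.5180.
All moduli strictly greater than 1? No.
Verdict: Not invertible.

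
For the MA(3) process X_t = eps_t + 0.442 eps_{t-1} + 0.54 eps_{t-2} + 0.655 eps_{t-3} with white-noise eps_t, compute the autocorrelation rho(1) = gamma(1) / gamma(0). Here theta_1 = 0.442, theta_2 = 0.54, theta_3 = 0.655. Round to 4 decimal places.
\rho(1) = 0.5399

For an MA(q) process with theta_0 = 1, the autocovariance is
  gamma(k) = sigma^2 * sum_{i=0..q-k} theta_i * theta_{i+k},
and rho(k) = gamma(k) / gamma(0). Sigma^2 cancels.
  numerator   = (1)*(0.442) + (0.442)*(0.54) + (0.54)*(0.655) = 1.03438.
  denominator = (1)^2 + (0.442)^2 + (0.54)^2 + (0.655)^2 = 1.915989.
  rho(1) = 1.03438 / 1.915989 = 0.5399.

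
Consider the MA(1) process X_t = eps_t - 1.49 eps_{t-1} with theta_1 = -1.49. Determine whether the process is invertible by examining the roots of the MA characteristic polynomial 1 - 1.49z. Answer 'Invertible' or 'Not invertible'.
\text{Not invertible}

The MA(q) characteristic polynomial is P(z) = 1 - 1.49z.
Invertibility requires all roots to lie outside the unit circle, i.e. |z| > 1 for every root.
This is linear in z: 1 + (-1.49) z = 0  =>  z = -1/(-1.49) = 0.671141,  |z| = 0.671141.
Moduli of all roots: 0.6711.
All moduli strictly greater than 1? No.
Verdict: Not invertible.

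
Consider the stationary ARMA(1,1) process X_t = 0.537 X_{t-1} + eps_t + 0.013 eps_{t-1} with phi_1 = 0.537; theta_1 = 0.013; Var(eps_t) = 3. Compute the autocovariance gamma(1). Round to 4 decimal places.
\gamma(1) = 2.3348

Multiply the model equation by X_{t-k} and take expectations. With theta_0 = psi_0 = 1 and psi_j the MA(infinity) weights, this gives
  gamma(k) - sum_i phi_i gamma(k-i) = c_k,
  c_k = sigma^2 * sum_{j=k..q} theta_j psi_{j-k}   (c_k = 0 for k > q),
using gamma(-m) = gamma(m).
psi-weights needed (psi_j = theta_j + sum_i phi_i psi_{j-i}):
  psi_1 = theta_1 + phi_1 = 0.013 + (0.537) = 0.55
Right-hand sides:
  c_0 = sigma^2 (1 + theta_1 psi_1) = 3 * (1 + (0.013)(0.55)) = 3 * 1.00715 = 3.02145
  c_1 = sigma^2 theta_1 = 3 * (0.013) = 0.039
  c_2 = 0
Equations for k = 0 and k = 1 (AR order 1):
  gamma(0) = phi_1 gamma(1) + c_0
  gamma(1) = phi_1 gamma(0) + c_1
Substituting the second into the first: gamma(0) (1 - phi_1^2) = c_0 + phi_1 c_1, so
  gamma(0) = (c_0 + phi_1 c_1) / (1 - phi_1^2) = (3.02145 + (0.537)(0.039)) / (1 - (0.537)^2) = 3.042393 / 0.711631 = 4.27524.
  gamma(1) = phi_1 gamma(0) + c_1 = (0.537)(4.27524) + (0.039) = 2.334804.
Therefore gamma(1) = 2.3348 (to 4 decimal places).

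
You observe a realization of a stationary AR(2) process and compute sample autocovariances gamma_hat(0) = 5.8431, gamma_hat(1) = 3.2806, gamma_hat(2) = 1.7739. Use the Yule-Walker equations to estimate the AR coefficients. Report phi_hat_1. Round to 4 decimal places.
\hat\phi_{1} = 0.5710

The Yule-Walker equations for an AR(p) process read, in matrix form,
  Gamma_p phi = r_p,   with   (Gamma_p)_{ij} = gamma(|i - j|),
                       (r_p)_i = gamma(i),   i,j = 1..p.
Substitute the sample gammas (Toeplitz matrix and right-hand side of size 2):
  Gamma_p = [[5.8431, 3.2806], [3.2806, 5.8431]]
  r_p     = [3.2806, 1.7739]
Written out:
  5.8431 phi_1 + 3.2806 phi_2 = 3.2806
  3.2806 phi_1 + 5.8431 phi_2 = 1.7739
Solve by Cramer's rule:
  det = gamma(0)^2 - gamma(1)^2 = (5.8431)^2 - (3.2806)^2 = 34.14181761 - 10.76233636 = 23.37948125
  phi_hat_1 = [gamma(1) gamma(0) - gamma(1) gamma(2)] / det = [(3.2806)(5.8431) - (3.2806)(1.7739)] / 23.37948125 = 13.34941752 / 23.37948125 = 0.571
  phi_hat_2 = [gamma(0) gamma(2) - gamma(1)^2] / det = [(5.8431)(1.7739) - (3.2806)^2] / 23.37948125 = -0.39726127 / 23.37948125 = -0.017
So phi_hat = [0.5710, -0.0170].
Therefore phi_hat_1 = 0.5710.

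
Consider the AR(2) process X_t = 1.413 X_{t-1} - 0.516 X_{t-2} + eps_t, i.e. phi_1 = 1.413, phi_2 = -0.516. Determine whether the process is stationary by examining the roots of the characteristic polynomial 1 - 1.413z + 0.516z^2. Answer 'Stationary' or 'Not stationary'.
\text{Stationary}

The AR(p) characteristic polynomial is P(z) = 1 - 1.413z + 0.516z^2.
Stationarity requires all roots to lie outside the unit circle, i.e. |z| > 1 for every root.
Set 1 + (-1.413) z + (0.516) z^2 = 0, i.e. a z^2 + b z + c = 0 with a = 0.516, b = -1.413, c = 1.
Discriminant D = b^2 - 4ac = (-1.413)^2 - 4*(0.516)*1 = 1.996569 - (2.064) = -0.067431.
D < 0, so the roots are the complex-conjugate pair z = (-b +/- i sqrt(-D)) / (2a) = 1.3692 +/- 0.2516i.
For a conjugate pair |z|^2 = z * conj(z) = (product of roots) = c/a = 1/(0.516) = 1.937984, so |z| = sqrt(1.937984) = 1.3921 for both roots.
Moduli of all roots: 1.3921, 1.3921.
All moduli strictly greater than 1? Yes.
Verdict: Stationary.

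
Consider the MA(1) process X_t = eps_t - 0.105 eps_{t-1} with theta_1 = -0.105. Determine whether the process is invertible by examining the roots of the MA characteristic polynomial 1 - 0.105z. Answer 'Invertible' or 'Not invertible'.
\text{Invertible}

The MA(q) characteristic polynomial is P(z) = 1 - 0.105z.
Invertibility requires all roots to lie outside the unit circle, i.e. |z| > 1 for every root.
This is linear in z: 1 + (-0.105) z = 0  =>  z = -1/(-0.105) = 9.52381,  |z| = 9.52381.
Moduli of all roots: 9.5238.
All moduli strictly greater than 1? Yes.
Verdict: Invertible.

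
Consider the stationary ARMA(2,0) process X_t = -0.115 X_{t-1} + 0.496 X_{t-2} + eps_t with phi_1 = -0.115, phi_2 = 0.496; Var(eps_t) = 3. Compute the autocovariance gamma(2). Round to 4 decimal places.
\gamma(2) = 2.1920

Multiply the model equation by X_{t-k} and take expectations. With theta_0 = psi_0 = 1 and psi_j the MA(infinity) weights, this gives
  gamma(k) - sum_i phi_i gamma(k-i) = c_k,
  c_k = sigma^2 * sum_{j=k..q} theta_j psi_{j-k}   (c_k = 0 for k > q),
using gamma(-m) = gamma(m).
Pure AR (q = 0): c_0 = sigma^2 = 3, c_k = 0 for k >= 1.
Equations for k = 0, 1, 2 (AR order 2, c_2 = 0):
  (E0) gamma(0) = phi_1 gamma(1) + phi_2 gamma(2) + c_0
  (E1) gamma(1) = phi_1 gamma(0) + phi_2 gamma(1) + c_1
  (E2) gamma(2) = phi_1 gamma(1) + phi_2 gamma(0)
From (E1): gamma(1) = A gamma(0) + B with
  A = phi_1 / (1 - phi_2) = -0.115 / 0.504 = -0.228175,   B = c_1 / (1 - phi_2) = 0 / 0.504 = 0.
Insert (E2) into (E0): gamma(0) (1 - phi_2^2) = phi_1 (1 + phi_2) gamma(1) + c_0.
  phi_1 (1 + phi_2) = (-0.115)(1.496) = -0.17204,   1 - phi_2^2 = 0.753984.
Replace gamma(1) by A gamma(0) + B and collect gamma(0):
  gamma(0) [0.753984 - (-0.17204)(-0.228175)] = c_0 = 3
  gamma(0) * 0.714729 = 3
  gamma(0) = 3 / 0.714729 = 4.197396.
  gamma(1) = A gamma(0) = (-0.228175)(4.197396) = -0.957739.
  gamma(2) = phi_1 gamma(1) + phi_2 gamma(0) = (-0.115)(-0.957739) + (0.496)(4.197396) = 2.192048.
Therefore gamma(2) = 2.1920 (to 4 decimal places).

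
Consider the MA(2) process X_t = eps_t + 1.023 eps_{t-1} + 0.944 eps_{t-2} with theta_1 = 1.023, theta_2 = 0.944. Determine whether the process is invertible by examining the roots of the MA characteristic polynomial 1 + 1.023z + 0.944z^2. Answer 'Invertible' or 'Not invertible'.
\text{Invertible}

The MA(q) characteristic polynomial is P(z) = 1 + 1.023z + 0.944z^2.
Invertibility requires all roots to lie outside the unit circle, i.e. |z| > 1 for every root.
Set 1 + (1.023) z + (0.944) z^2 = 0, i.e. a z^2 + b z + c = 0 with a = 0.944, b = 1.023, c = 1.
Discriminant D = b^2 - 4ac = (1.023)^2 - 4*(0.944)*1 = 1.046529 - (3.776) = -2.729471.
D < 0, so the roots are the complex-conjugate pair z = (-b +/- i sqrt(-D)) / (2a) = -0.5418 +/- 0.8751i.
For a conjugate pair |z|^2 = z * conj(z) = (product of roots) = c/a = 1/(0.944) = 1.059322, so |z| = sqrt(1.059322) = 1.0292 for both roots.
Moduli of all roots: 1.0292, 1.0292.
All moduli strictly greater than 1? Yes.
Verdict: Invertible.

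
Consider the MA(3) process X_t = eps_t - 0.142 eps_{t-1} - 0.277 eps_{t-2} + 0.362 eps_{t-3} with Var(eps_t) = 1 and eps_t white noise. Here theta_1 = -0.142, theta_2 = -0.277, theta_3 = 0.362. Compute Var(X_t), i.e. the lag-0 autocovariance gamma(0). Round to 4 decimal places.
\gamma(0) = 1.2279

For an MA(q) process X_t = eps_t + sum_i theta_i eps_{t-i} with
Var(eps_t) = sigma^2, the variance is
  gamma(0) = sigma^2 * (1 + sum_i theta_i^2).
  sum_i theta_i^2 = (-0.142)^2 + (-0.277)^2 + (0.362)^2 = 0.020164 + 0.076729 + 0.131044 = 0.227937.
  gamma(0) = 1 * (1 + 0.227937) = 1 * 1.227937 = 1.227937, which rounds to 1.2279.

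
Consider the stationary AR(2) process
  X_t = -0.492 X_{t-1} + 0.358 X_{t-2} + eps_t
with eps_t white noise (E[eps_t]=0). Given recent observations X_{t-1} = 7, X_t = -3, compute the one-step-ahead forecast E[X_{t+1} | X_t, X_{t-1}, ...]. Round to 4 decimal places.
E[X_{t+1} \mid \mathcal F_t] = 3.9820

For an AR(p) model X_t = c + sum_i phi_i X_{t-i} + eps_t, the
one-step-ahead conditional mean is
  E[X_{t+1} | X_t, ...] = c + sum_i phi_i X_{t+1-i}.
Substitute known values:
  E[X_{t+1} | ...] = (-0.492) * (-3) + (0.358) * (7)
                   = 3.9820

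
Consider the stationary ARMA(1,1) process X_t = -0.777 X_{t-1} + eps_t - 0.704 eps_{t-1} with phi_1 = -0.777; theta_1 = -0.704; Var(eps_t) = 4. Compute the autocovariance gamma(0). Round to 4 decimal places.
\gamma(0) = 26.1400

Multiply the model equation by X_{t-k} and take expectations. With theta_0 = psi_0 = 1 and psi_j the MA(infinity) weights, this gives
  gamma(k) - sum_i phi_i gamma(k-i) = c_k,
  c_k = sigma^2 * sum_{j=k..q} theta_j psi_{j-k}   (c_k = 0 for k > q),
using gamma(-m) = gamma(m).
psi-weights needed (psi_j = theta_j + sum_i phi_i psi_{j-i}):
  psi_1 = theta_1 + phi_1 = -0.704 + (-0.777) = -1.481
Right-hand sides:
  c_0 = sigma^2 (1 + theta_1 psi_1) = 4 * (1 + (-0.704)(-1.481)) = 4 * 2.042624 = 8.170496
  c_1 = sigma^2 theta_1 = 4 * (-0.704) = -2.816
  c_2 = 0
Equations for k = 0 and k = 1 (AR order 1):
  gamma(0) = phi_1 gamma(1) + c_0
  gamma(1) = phi_1 gamma(0) + c_1
Substituting the second into the first: gamma(0) (1 - phi_1^2) = c_0 + phi_1 c_1, so
  gamma(0) = (c_0 + phi_1 c_1) / (1 - phi_1^2) = (8.170496 + (-0.777)(-2.816)) / (1 - (-0.777)^2) = 10.358528 / 0.396271 = 26.14001.
Therefore gamma(0) = 26.1400 (to 4 decimal places).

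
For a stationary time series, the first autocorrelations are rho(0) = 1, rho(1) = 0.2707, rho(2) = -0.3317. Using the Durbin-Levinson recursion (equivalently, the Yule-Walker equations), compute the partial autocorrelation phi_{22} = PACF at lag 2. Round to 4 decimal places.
\phi_{22} = -0.4370

The PACF at lag k is phi_{kk}, the last component of the solution
to the Yule-Walker system G_k phi = r_k where
  (G_k)_{ij} = rho(|i - j|), (r_k)_i = rho(i), i,j = 1..k.
Equivalently, Durbin-Levinson gives phi_{kk} iteratively:
  phi_{11} = rho(1)
  phi_{kk} = [rho(k) - sum_{j=1..k-1} phi_{k-1,j} rho(k-j)]
            / [1 - sum_{j=1..k-1} phi_{k-1,j} rho(j)],
  phi_{k,j} = phi_{k-1,j} - phi_{kk} phi_{k-1,k-j},  j = 1..k-1.
Step k = 1:
  phi_11 = rho(1) = 0.2707.
Step k = 2:
  phi_22 = [rho(2) - phi_11 rho(1)] / [1 - phi_11 rho(1)] = [-0.3317 - (0.2707)(0.2707)] / [1 - (0.2707)(0.2707)]
         = -0.40497849 / 0.92672151 = -0.437.
Therefore phi_{22} = -0.4370.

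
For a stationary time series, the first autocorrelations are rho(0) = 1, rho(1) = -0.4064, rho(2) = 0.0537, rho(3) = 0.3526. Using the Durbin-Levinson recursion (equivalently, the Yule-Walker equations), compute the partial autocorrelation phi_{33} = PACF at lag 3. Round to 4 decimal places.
\phi_{33} = 0.3940

The PACF at lag k is phi_{kk}, the last component of the solution
to the Yule-Walker system G_k phi = r_k where
  (G_k)_{ij} = rho(|i - j|), (r_k)_i = rho(i), i,j = 1..k.
Equivalently, Durbin-Levinson gives phi_{kk} iteratively:
  phi_{11} = rho(1)
  phi_{kk} = [rho(k) - sum_{j=1..k-1} phi_{k-1,j} rho(k-j)]
            / [1 - sum_{j=1..k-1} phi_{k-1,j} rho(j)],
  phi_{k,j} = phi_{k-1,j} - phi_{kk} phi_{k-1,k-j},  j = 1..k-1.
Step k = 1:
  phi_11 = rho(1) = -0.4064.
Step k = 2:
  phi_22 = [rho(2) - phi_11 rho(1)] / [1 - phi_11 rho(1)] = [0.0537 - (-0.4064)(-0.4064)] / [1 - (-0.4064)(-0.4064)]
         = -0.11146096 / 0.83483904 = -0.133512.
  Update: phi_21 = phi_11 - phi_22 phi_11 = -0.4064 - (-0.133512)(-0.4064) = -0.460659.
Step k = 3:
  phi_33 = [rho(3) - phi_21 rho(2) - phi_22 rho(1)] / [1 - phi_21 rho(1) - phi_22 rho(2)]
    numerator   = 0.3526 - (-0.460659)(0.0537) - (-0.133512)(-0.4064) = 0.32307816
    denominator = 1 - (-0.460659)(-0.4064) - (-0.133512)(0.0537) = 0.81995767
  phi_33 = 0.32307816 / 0.81995767 = 0.394.
Therefore phi_{33} = 0.3940.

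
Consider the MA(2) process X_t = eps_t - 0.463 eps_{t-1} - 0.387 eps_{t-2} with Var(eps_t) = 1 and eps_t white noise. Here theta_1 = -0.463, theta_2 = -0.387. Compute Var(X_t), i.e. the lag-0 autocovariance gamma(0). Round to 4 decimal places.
\gamma(0) = 1.3641

For an MA(q) process X_t = eps_t + sum_i theta_i eps_{t-i} with
Var(eps_t) = sigma^2, the variance is
  gamma(0) = sigma^2 * (1 + sum_i theta_i^2).
  sum_i theta_i^2 = (-0.463)^2 + (-0.387)^2 = 0.214369 + 0.149769 = 0.364138.
  gamma(0) = 1 * (1 + 0.364138) = 1 * 1.364138 = 1.364138, which rounds to 1.3641.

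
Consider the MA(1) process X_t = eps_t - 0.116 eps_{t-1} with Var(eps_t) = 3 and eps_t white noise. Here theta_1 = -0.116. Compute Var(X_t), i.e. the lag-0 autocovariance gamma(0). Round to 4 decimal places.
\gamma(0) = 3.0404

For an MA(q) process X_t = eps_t + sum_i theta_i eps_{t-i} with
Var(eps_t) = sigma^2, the variance is
  gamma(0) = sigma^2 * (1 + sum_i theta_i^2).
  sum_i theta_i^2 = (-0.116)^2 = 0.013456.
  gamma(0) = 3 * (1 + 0.013456) = 3 * 1.013456 = 3.040368, which rounds to 3.0404.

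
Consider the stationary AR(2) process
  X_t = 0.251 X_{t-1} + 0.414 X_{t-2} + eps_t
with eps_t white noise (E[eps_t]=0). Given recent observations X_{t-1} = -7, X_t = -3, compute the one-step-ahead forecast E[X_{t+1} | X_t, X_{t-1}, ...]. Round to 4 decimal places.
E[X_{t+1} \mid \mathcal F_t] = -3.6510

For an AR(p) model X_t = c + sum_i phi_i X_{t-i} + eps_t, the
one-step-ahead conditional mean is
  E[X_{t+1} | X_t, ...] = c + sum_i phi_i X_{t+1-i}.
Substitute known values:
  E[X_{t+1} | ...] = (0.251) * (-3) + (0.414) * (-7)
                   = -3.6510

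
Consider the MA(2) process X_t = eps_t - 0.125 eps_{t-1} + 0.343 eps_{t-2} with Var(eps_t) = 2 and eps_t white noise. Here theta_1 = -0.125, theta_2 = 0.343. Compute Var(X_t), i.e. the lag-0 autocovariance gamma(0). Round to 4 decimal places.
\gamma(0) = 2.2665

For an MA(q) process X_t = eps_t + sum_i theta_i eps_{t-i} with
Var(eps_t) = sigma^2, the variance is
  gamma(0) = sigma^2 * (1 + sum_i theta_i^2).
  sum_i theta_i^2 = (-0.125)^2 + (0.343)^2 = 0.015625 + 0.117649 = 0.133274.
  gamma(0) = 2 * (1 + 0.133274) = 2 * 1.133274 = 2.266548, which rounds to 2.2665.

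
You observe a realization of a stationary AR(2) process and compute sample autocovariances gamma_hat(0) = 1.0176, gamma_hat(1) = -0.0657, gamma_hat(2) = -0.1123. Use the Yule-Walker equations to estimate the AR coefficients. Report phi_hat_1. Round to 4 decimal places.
\hat\phi_{1} = -0.0720

The Yule-Walker equations for an AR(p) process read, in matrix form,
  Gamma_p phi = r_p,   with   (Gamma_p)_{ij} = gamma(|i - j|),
                       (r_p)_i = gamma(i),   i,j = 1..p.
Substitute the sample gammas (Toeplitz matrix and right-hand side of size 2):
  Gamma_p = [[1.0176, -0.0657], [-0.0657, 1.0176]]
  r_p     = [-0.0657, -0.1123]
Written out:
  1.0176 phi_1 - 0.0657 phi_2 = -0.0657
  -0.0657 phi_1 + 1.0176 phi_2 = -0.1123
Solve by Cramer's rule:
  det = gamma(0)^2 - gamma(1)^2 = (1.0176)^2 - (-0.0657)^2 = 1.03550976 - 0.00431649 = 1.03119327
  phi_hat_1 = [gamma(1) gamma(0) - gamma(1) gamma(2)] / det = [(-0.0657)(1.0176) - (-0.0657)(-0.1123)] / 1.03119327 = -0.07423443 / 1.03119327 = -0.072
  phi_hat_2 = [gamma(0) gamma(2) - gamma(1)^2] / det = [(1.0176)(-0.1123) - (-0.0657)^2] / 1.03119327 = -0.11859297 / 1.03119327 = -0.115
So phi_hat = [-0.0720, -0.1150].
Therefore phi_hat_1 = -0.0720.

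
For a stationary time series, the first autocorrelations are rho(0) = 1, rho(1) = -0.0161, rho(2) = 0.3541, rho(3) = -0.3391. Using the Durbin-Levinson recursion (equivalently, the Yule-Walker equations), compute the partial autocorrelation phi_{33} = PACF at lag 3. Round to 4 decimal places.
\phi_{33} = -0.3770

The PACF at lag k is phi_{kk}, the last component of the solution
to the Yule-Walker system G_k phi = r_k where
  (G_k)_{ij} = rho(|i - j|), (r_k)_i = rho(i), i,j = 1..k.
Equivalently, Durbin-Levinson gives phi_{kk} iteratively:
  phi_{11} = rho(1)
  phi_{kk} = [rho(k) - sum_{j=1..k-1} phi_{k-1,j} rho(k-j)]
            / [1 - sum_{j=1..k-1} phi_{k-1,j} rho(j)],
  phi_{k,j} = phi_{k-1,j} - phi_{kk} phi_{k-1,k-j},  j = 1..k-1.
Step k = 1:
  phi_11 = rho(1) = -0.0161.
Step k = 2:
  phi_22 = [rho(2) - phi_11 rho(1)] / [1 - phi_11 rho(1)] = [0.3541 - (-0.0161)(-0.0161)] / [1 - (-0.0161)(-0.0161)]
         = 0.35384079 / 0.99974079 = 0.353933.
  Update: phi_21 = phi_11 - phi_22 phi_11 = -0.0161 - (0.353933)(-0.0161) = -0.010402.
Step k = 3:
  phi_33 = [rho(3) - phi_21 rho(2) - phi_22 rho(1)] / [1 - phi_21 rho(1) - phi_22 rho(2)]
    numerator   = -0.3391 - (-0.010402)(0.3541) - (0.353933)(-0.0161) = -0.32971845
    denominator = 1 - (-0.010402)(-0.0161) - (0.353933)(0.3541) = 0.87450502
  phi_33 = -0.32971845 / 0.87450502 = -0.377.
Therefore phi_{33} = -0.3770.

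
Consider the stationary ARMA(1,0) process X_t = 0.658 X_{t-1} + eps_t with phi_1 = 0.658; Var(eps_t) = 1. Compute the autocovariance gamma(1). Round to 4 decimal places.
\gamma(1) = 1.1604

Multiply the model equation by X_{t-k} and take expectations. With theta_0 = psi_0 = 1 and psi_j the MA(infinity) weights, this gives
  gamma(k) - sum_i phi_i gamma(k-i) = c_k,
  c_k = sigma^2 * sum_{j=k..q} theta_j psi_{j-k}   (c_k = 0 for k > q),
using gamma(-m) = gamma(m).
Pure AR (q = 0): c_0 = sigma^2 = 1, c_k = 0 for k >= 1.
Equations for k = 0 and k = 1 (AR order 1):
  gamma(0) = phi_1 gamma(1) + c_0
  gamma(1) = phi_1 gamma(0) + c_1
Substituting the second into the first: gamma(0) (1 - phi_1^2) = c_0 + phi_1 c_1, so
  gamma(0) = c_0 / (1 - phi_1^2) = 1 / (1 - (0.658)^2) = 1 / 0.567036 = 1.763556.
  gamma(1) = phi_1 gamma(0) = (0.658)(1.763556) = 1.16042.
Therefore gamma(1) = 1.1604 (to 4 decimal places).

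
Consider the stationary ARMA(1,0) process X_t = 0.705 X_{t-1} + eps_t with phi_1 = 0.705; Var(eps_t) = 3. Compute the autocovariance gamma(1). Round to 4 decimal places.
\gamma(1) = 4.2050

Multiply the model equation by X_{t-k} and take expectations. With theta_0 = psi_0 = 1 and psi_j the MA(infinity) weights, this gives
  gamma(k) - sum_i phi_i gamma(k-i) = c_k,
  c_k = sigma^2 * sum_{j=k..q} theta_j psi_{j-k}   (c_k = 0 for k > q),
using gamma(-m) = gamma(m).
Pure AR (q = 0): c_0 = sigma^2 = 3, c_k = 0 for k >= 1.
Equations for k = 0 and k = 1 (AR order 1):
  gamma(0) = phi_1 gamma(1) + c_0
  gamma(1) = phi_1 gamma(0) + c_1
Substituting the second into the first: gamma(0) (1 - phi_1^2) = c_0 + phi_1 c_1, so
  gamma(0) = c_0 / (1 - phi_1^2) = 3 / (1 - (0.705)^2) = 3 / 0.502975 = 5.964511.
  gamma(1) = phi_1 gamma(0) = (0.705)(5.964511) = 4.20498.
Therefore gamma(1) = 4.2050 (to 4 decimal places).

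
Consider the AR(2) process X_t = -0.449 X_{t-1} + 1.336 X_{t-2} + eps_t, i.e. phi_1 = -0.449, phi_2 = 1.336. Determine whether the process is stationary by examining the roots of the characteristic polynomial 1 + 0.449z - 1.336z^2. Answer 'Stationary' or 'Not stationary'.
\text{Not stationary}

The AR(p) characteristic polynomial is P(z) = 1 + 0.449z - 1.336z^2.
Stationarity requires all roots to lie outside the unit circle, i.e. |z| > 1 for every root.
Set 1 + (0.449) z + (-1.336) z^2 = 0, i.e. a z^2 + b z + c = 0 with a = -1.336, b = 0.449, c = 1.
Discriminant D = b^2 - 4ac = (0.449)^2 - 4*(-1.336)*1 = 0.201601 - (-5.344) = 5.545601.
D >= 0, so the roots are real: z = (-b +/- sqrt(D)) / (2a) = (-0.449 +/- 2.35491) / (-2.672).
  z_1 = (-0.449 + 2.35491) / (-2.672) = -0.7133,   |z_1| = 0.7133.
  z_2 = (-0.449 - 2.35491) / (-2.672) = 1.0494,   |z_2| = 1.0494.
Moduli of all roots: 0.7133, 1.0494.
All moduli strictly greater than 1? No.
Verdict: Not stationary.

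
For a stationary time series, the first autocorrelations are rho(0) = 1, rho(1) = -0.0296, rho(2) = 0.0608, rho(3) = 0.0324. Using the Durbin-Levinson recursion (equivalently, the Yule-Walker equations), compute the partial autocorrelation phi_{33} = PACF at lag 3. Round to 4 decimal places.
\phi_{33} = 0.0360

The PACF at lag k is phi_{kk}, the last component of the solution
to the Yule-Walker system G_k phi = r_k where
  (G_k)_{ij} = rho(|i - j|), (r_k)_i = rho(i), i,j = 1..k.
Equivalently, Durbin-Levinson gives phi_{kk} iteratively:
  phi_{11} = rho(1)
  phi_{kk} = [rho(k) - sum_{j=1..k-1} phi_{k-1,j} rho(k-j)]
            / [1 - sum_{j=1..k-1} phi_{k-1,j} rho(j)],
  phi_{k,j} = phi_{k-1,j} - phi_{kk} phi_{k-1,k-j},  j = 1..k-1.
Step k = 1:
  phi_11 = rho(1) = -0.0296.
Step k = 2:
  phi_22 = [rho(2) - phi_11 rho(1)] / [1 - phi_11 rho(1)] = [0.0608 - (-0.0296)(-0.0296)] / [1 - (-0.0296)(-0.0296)]
         = 0.05992384 / 0.99912384 = 0.059976.
  Update: phi_21 = phi_11 - phi_22 phi_11 = -0.0296 - (0.059976)(-0.0296) = -0.027825.
Step k = 3:
  phi_33 = [rho(3) - phi_21 rho(2) - phi_22 rho(1)] / [1 - phi_21 rho(1) - phi_22 rho(2)]
    numerator   = 0.0324 - (-0.027825)(0.0608) - (0.059976)(-0.0296) = 0.03586704
    denominator = 1 - (-0.027825)(-0.0296) - (0.059976)(0.0608) = 0.99552982
  phi_33 = 0.03586704 / 0.99552982 = 0.036.
Therefore phi_{33} = 0.0360.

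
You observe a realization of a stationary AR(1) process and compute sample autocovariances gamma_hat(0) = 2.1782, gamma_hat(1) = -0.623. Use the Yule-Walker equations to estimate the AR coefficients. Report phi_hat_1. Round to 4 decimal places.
\hat\phi_{1} = -0.2860

The Yule-Walker equations for an AR(p) process read, in matrix form,
  Gamma_p phi = r_p,   with   (Gamma_p)_{ij} = gamma(|i - j|),
                       (r_p)_i = gamma(i),   i,j = 1..p.
Substitute the sample gammas (Toeplitz matrix and right-hand side of size 1):
  Gamma_p = [[2.1782]]
  r_p     = [-0.623]
With p = 1 this is the single equation gamma(0) phi_1 = gamma(1):
  phi_hat_1 = gamma(1) / gamma(0) = -0.623 / 2.1782 = -0.2860.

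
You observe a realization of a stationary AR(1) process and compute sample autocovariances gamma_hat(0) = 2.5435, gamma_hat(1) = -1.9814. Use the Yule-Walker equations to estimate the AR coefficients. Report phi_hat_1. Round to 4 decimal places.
\hat\phi_{1} = -0.7790

The Yule-Walker equations for an AR(p) process read, in matrix form,
  Gamma_p phi = r_p,   with   (Gamma_p)_{ij} = gamma(|i - j|),
                       (r_p)_i = gamma(i),   i,j = 1..p.
Substitute the sample gammas (Toeplitz matrix and right-hand side of size 1):
  Gamma_p = [[2.5435]]
  r_p     = [-1.9814]
With p = 1 this is the single equation gamma(0) phi_1 = gamma(1):
  phi_hat_1 = gamma(1) / gamma(0) = -1.9814 / 2.5435 = -0.7790.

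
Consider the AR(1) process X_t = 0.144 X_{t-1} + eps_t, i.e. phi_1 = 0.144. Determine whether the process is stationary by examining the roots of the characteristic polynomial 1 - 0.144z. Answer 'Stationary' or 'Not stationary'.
\text{Stationary}

The AR(p) characteristic polynomial is P(z) = 1 - 0.144z.
Stationarity requires all roots to lie outside the unit circle, i.e. |z| > 1 for every root.
This is linear in z: 1 + (-0.144) z = 0  =>  z = -1/(-0.144) = 6.944444,  |z| = 6.944444.
Moduli of all roots: 6.9444.
All moduli strictly greater than 1? Yes.
Verdict: Stationary.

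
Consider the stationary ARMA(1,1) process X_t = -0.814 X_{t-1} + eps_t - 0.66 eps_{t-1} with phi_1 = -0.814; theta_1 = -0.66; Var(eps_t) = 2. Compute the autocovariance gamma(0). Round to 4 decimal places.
\gamma(0) = 14.8788

Multiply the model equation by X_{t-k} and take expectations. With theta_0 = psi_0 = 1 and psi_j the MA(infinity) weights, this gives
  gamma(k) - sum_i phi_i gamma(k-i) = c_k,
  c_k = sigma^2 * sum_{j=k..q} theta_j psi_{j-k}   (c_k = 0 for k > q),
using gamma(-m) = gamma(m).
psi-weights needed (psi_j = theta_j + sum_i phi_i psi_{j-i}):
  psi_1 = theta_1 + phi_1 = -0.66 + (-0.814) = -1.474
Right-hand sides:
  c_0 = sigma^2 (1 + theta_1 psi_1) = 2 * (1 + (-0.66)(-1.474)) = 2 * 1.97284 = 3.94568
  c_1 = sigma^2 theta_1 = 2 * (-0.66) = -1.32
  c_2 = 0
Equations for k = 0 and k = 1 (AR order 1):
  gamma(0) = phi_1 gamma(1) + c_0
  gamma(1) = phi_1 gamma(0) + c_1
Substituting the second into the first: gamma(0) (1 - phi_1^2) = c_0 + phi_1 c_1, so
  gamma(0) = (c_0 + phi_1 c_1) / (1 - phi_1^2) = (3.94568 + (-0.814)(-1.32)) / (1 - (-0.814)^2) = 5.02016 / 0.337404 = 14.87878.
Therefore gamma(0) = 14.8788 (to 4 decimal places).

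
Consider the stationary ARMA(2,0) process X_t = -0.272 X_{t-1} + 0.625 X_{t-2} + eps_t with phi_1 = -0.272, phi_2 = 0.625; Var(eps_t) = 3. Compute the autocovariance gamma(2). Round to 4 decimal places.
\gamma(2) = 8.5425

Multiply the model equation by X_{t-k} and take expectations. With theta_0 = psi_0 = 1 and psi_j the MA(infinity) weights, this gives
  gamma(k) - sum_i phi_i gamma(k-i) = c_k,
  c_k = sigma^2 * sum_{j=k..q} theta_j psi_{j-k}   (c_k = 0 for k > q),
using gamma(-m) = gamma(m).
Pure AR (q = 0): c_0 = sigma^2 = 3, c_k = 0 for k >= 1.
Equations for k = 0, 1, 2 (AR order 2, c_2 = 0):
  (E0) gamma(0) = phi_1 gamma(1) + phi_2 gamma(2) + c_0
  (E1) gamma(1) = phi_1 gamma(0) + phi_2 gamma(1) + c_1
  (E2) gamma(2) = phi_1 gamma(1) + phi_2 gamma(0)
From (E1): gamma(1) = A gamma(0) + B with
  A = phi_1 / (1 - phi_2) = -0.272 / 0.375 = -0.725333,   B = c_1 / (1 - phi_2) = 0 / 0.375 = 0.
Insert (E2) into (E0): gamma(0) (1 - phi_2^2) = phi_1 (1 + phi_2) gamma(1) + c_0.
  phi_1 (1 + phi_2) = (-0.272)(1.625) = -0.442,   1 - phi_2^2 = 0.609375.
Replace gamma(1) by A gamma(0) + B and collect gamma(0):
  gamma(0) [0.609375 - (-0.442)(-0.725333)] = c_0 = 3
  gamma(0) * 0.288778 = 3
  gamma(0) = 3 / 0.288778 = 10.388615.
  gamma(1) = A gamma(0) = (-0.725333)(10.388615) = -7.535209.
  gamma(2) = phi_1 gamma(1) + phi_2 gamma(0) = (-0.272)(-7.535209) + (0.625)(10.388615) = 8.542461.
Therefore gamma(2) = 8.5425 (to 4 decimal places).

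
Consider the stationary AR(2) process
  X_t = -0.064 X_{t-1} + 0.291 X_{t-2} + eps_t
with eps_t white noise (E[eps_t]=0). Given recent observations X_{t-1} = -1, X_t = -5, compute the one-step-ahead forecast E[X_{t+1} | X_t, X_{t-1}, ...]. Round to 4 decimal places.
E[X_{t+1} \mid \mathcal F_t] = 0.0290

For an AR(p) model X_t = c + sum_i phi_i X_{t-i} + eps_t, the
one-step-ahead conditional mean is
  E[X_{t+1} | X_t, ...] = c + sum_i phi_i X_{t+1-i}.
Substitute known values:
  E[X_{t+1} | ...] = (-0.064) * (-5) + (0.291) * (-1)
                   = 0.0290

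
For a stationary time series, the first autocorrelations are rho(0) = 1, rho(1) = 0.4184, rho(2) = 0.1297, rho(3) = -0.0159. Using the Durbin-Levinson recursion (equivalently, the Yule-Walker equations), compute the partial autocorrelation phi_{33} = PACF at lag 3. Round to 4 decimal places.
\phi_{33} = -0.0610

The PACF at lag k is phi_{kk}, the last component of the solution
to the Yule-Walker system G_k phi = r_k where
  (G_k)_{ij} = rho(|i - j|), (r_k)_i = rho(i), i,j = 1..k.
Equivalently, Durbin-Levinson gives phi_{kk} iteratively:
  phi_{11} = rho(1)
  phi_{kk} = [rho(k) - sum_{j=1..k-1} phi_{k-1,j} rho(k-j)]
            / [1 - sum_{j=1..k-1} phi_{k-1,j} rho(j)],
  phi_{k,j} = phi_{k-1,j} - phi_{kk} phi_{k-1,k-j},  j = 1..k-1.
Step k = 1:
  phi_11 = rho(1) = 0.4184.
Step k = 2:
  phi_22 = [rho(2) - phi_11 rho(1)] / [1 - phi_11 rho(1)] = [0.1297 - (0.4184)(0.4184)] / [1 - (0.4184)(0.4184)]
         = -0.04535856 / 0.82494144 = -0.054984.
  Update: phi_21 = phi_11 - phi_22 phi_11 = 0.4184 - (-0.054984)(0.4184) = 0.441405.
Step k = 3:
  phi_33 = [rho(3) - phi_21 rho(2) - phi_22 rho(1)] / [1 - phi_21 rho(1) - phi_22 rho(2)]
    numerator   = -0.0159 - (0.441405)(0.1297) - (-0.054984)(0.4184) = -0.05014497
    denominator = 1 - (0.441405)(0.4184) - (-0.054984)(0.1297) = 0.82244745
  phi_33 = -0.05014497 / 0.82244745 = -0.061.
Therefore phi_{33} = -0.0610.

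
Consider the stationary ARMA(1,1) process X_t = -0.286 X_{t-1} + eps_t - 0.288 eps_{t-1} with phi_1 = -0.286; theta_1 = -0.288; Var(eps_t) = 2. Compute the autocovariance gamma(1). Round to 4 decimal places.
\gamma(1) = -1.3532

Multiply the model equation by X_{t-k} and take expectations. With theta_0 = psi_0 = 1 and psi_j the MA(infinity) weights, this gives
  gamma(k) - sum_i phi_i gamma(k-i) = c_k,
  c_k = sigma^2 * sum_{j=k..q} theta_j psi_{j-k}   (c_k = 0 for k > q),
using gamma(-m) = gamma(m).
psi-weights needed (psi_j = theta_j + sum_i phi_i psi_{j-i}):
  psi_1 = theta_1 + phi_1 = -0.288 + (-0.286) = -0.574
Right-hand sides:
  c_0 = sigma^2 (1 + theta_1 psi_1) = 2 * (1 + (-0.288)(-0.574)) = 2 * 1.165312 = 2.330624
  c_1 = sigma^2 theta_1 = 2 * (-0.288) = -0.576
  c_2 = 0
Equations for k = 0 and k = 1 (AR order 1):
  gamma(0) = phi_1 gamma(1) + c_0
  gamma(1) = phi_1 gamma(0) + c_1
Substituting the second into the first: gamma(0) (1 - phi_1^2) = c_0 + phi_1 c_1, so
  gamma(0) = (c_0 + phi_1 c_1) / (1 - phi_1^2) = (2.330624 + (-0.286)(-0.576)) / (1 - (-0.286)^2) = 2.49536 / 0.918204 = 2.717653.
  gamma(1) = phi_1 gamma(0) + c_1 = (-0.286)(2.717653) + (-0.576) = -1.353249.
Therefore gamma(1) = -1.3532 (to 4 decimal places).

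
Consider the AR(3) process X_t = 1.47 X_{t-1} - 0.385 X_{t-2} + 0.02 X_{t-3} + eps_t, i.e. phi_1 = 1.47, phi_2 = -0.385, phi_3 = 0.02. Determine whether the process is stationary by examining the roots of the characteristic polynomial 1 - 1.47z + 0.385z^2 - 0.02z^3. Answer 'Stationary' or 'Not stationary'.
\text{Not stationary}

The AR(p) characteristic polynomial is P(z) = 1 - 1.47z + 0.385z^2 - 0.02z^3.
Stationarity requires all roots to lie outside the unit circle, i.e. |z| > 1 for every root.
Degree 3: look for a simple real root z0 first, then factor out (1 - z/z0) and solve the remaining quadratic.
Testing z0 = 4: P(4) = 1 + (-1.47)(4) + (0.385)(4)^2 + (-0.02)(4)^3
  = 1 + (-5.88) + (6.16) + (-1.28) = 0.  So z_0 = 4 is a root, |z_0| = 4.
Divide out the factor (1 - 0.25 z) = (1 - z/z0) (since 1/z0 = 0.25):
  P(z) = (1 - 0.25 z)(1 + (-1.22) z + (0.08) z^2)
  [check: z-coef -1.22 - (0.25) = -1.47; z^2-coef 0.08 - (0.25)(-1.22) = 0.385; z^3-coef -(0.25)(0.08) = -0.02.]
Remaining roots from the quadratic factor 1 + (-1.22) z + (0.08) z^2:
  Set 1 + (-1.22) z + (0.08) z^2 = 0, i.e. a z^2 + b z + c = 0 with a = 0.08, b = -1.22, c = 1.
  Discriminant D = b^2 - 4ac = (-1.22)^2 - 4*(0.08)*1 = 1.4884 - (0.32) = 1.1684.
  D >= 0, so the roots are real: z = (-b +/- sqrt(D)) / (2a) = (1.22 +/- 1.080926) / (0.16).
    z_1 = (1.22 + 1.080926) / (0.16) = 14.3808,   |z_1| = 14.3808.
    z_2 = (1.22 - 1.080926) / (0.16) = 0.8692,   |z_2| = 0.8692.
Moduli of all roots: 4.0000, 14.3808, 0.8692.
All moduli strictly greater than 1? No.
Verdict: Not stationary.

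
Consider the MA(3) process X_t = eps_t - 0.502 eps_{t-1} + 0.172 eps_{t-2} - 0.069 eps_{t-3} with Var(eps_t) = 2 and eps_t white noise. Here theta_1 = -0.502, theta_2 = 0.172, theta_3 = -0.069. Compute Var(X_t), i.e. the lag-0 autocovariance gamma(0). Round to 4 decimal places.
\gamma(0) = 2.5727

For an MA(q) process X_t = eps_t + sum_i theta_i eps_{t-i} with
Var(eps_t) = sigma^2, the variance is
  gamma(0) = sigma^2 * (1 + sum_i theta_i^2).
  sum_i theta_i^2 = (-0.502)^2 + (0.172)^2 + (-0.069)^2 = 0.252004 + 0.029584 + 0.004761 = 0.286349.
  gamma(0) = 2 * (1 + 0.286349) = 2 * 1.286349 = 2.572698, which rounds to 2.5727.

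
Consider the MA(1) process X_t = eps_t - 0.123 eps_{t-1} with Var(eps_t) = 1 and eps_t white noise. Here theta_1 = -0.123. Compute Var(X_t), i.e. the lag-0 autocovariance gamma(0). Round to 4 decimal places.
\gamma(0) = 1.0151

For an MA(q) process X_t = eps_t + sum_i theta_i eps_{t-i} with
Var(eps_t) = sigma^2, the variance is
  gamma(0) = sigma^2 * (1 + sum_i theta_i^2).
  sum_i theta_i^2 = (-0.123)^2 = 0.015129.
  gamma(0) = 1 * (1 + 0.015129) = 1 * 1.015129 = 1.015129, which rounds to 1.0151.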